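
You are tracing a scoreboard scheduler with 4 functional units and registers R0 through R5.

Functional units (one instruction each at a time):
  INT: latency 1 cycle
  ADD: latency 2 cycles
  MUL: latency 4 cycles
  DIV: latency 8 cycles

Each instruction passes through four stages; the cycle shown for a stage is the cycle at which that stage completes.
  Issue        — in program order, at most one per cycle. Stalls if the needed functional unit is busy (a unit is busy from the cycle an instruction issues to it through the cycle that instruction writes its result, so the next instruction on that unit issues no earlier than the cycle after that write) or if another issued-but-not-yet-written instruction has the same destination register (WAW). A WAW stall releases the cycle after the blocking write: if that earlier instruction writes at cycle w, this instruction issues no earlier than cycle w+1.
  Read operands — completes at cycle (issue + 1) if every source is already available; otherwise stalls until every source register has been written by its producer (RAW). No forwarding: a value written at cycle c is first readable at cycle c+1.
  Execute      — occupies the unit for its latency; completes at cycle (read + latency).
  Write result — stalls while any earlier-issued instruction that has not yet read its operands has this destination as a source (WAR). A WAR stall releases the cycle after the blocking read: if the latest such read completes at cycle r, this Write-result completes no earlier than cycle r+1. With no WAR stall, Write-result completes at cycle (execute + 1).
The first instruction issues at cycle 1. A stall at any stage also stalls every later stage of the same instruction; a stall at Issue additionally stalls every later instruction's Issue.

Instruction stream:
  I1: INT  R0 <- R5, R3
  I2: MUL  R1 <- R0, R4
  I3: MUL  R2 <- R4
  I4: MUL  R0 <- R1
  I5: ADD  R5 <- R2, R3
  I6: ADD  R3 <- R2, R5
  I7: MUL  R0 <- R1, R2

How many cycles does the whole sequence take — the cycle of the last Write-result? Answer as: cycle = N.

I1: IS=1 RO=2 EX=3 WR=4
I2: IS=2 RO=5 EX=9 WR=10  [RAW R0: wait I1 write@4]
I3: IS=11 RO=12 EX=16 WR=17  [struct: MUL busy until I2 writes@10]
I4: IS=18 RO=19 EX=23 WR=24  [struct: MUL busy until I3 writes@17]
I5: IS=19 RO=20 EX=22 WR=23
I6: IS=24 RO=25 EX=27 WR=28  [struct: ADD busy until I5 writes@23]
I7: IS=25 RO=26 EX=30 WR=31

cycle = 31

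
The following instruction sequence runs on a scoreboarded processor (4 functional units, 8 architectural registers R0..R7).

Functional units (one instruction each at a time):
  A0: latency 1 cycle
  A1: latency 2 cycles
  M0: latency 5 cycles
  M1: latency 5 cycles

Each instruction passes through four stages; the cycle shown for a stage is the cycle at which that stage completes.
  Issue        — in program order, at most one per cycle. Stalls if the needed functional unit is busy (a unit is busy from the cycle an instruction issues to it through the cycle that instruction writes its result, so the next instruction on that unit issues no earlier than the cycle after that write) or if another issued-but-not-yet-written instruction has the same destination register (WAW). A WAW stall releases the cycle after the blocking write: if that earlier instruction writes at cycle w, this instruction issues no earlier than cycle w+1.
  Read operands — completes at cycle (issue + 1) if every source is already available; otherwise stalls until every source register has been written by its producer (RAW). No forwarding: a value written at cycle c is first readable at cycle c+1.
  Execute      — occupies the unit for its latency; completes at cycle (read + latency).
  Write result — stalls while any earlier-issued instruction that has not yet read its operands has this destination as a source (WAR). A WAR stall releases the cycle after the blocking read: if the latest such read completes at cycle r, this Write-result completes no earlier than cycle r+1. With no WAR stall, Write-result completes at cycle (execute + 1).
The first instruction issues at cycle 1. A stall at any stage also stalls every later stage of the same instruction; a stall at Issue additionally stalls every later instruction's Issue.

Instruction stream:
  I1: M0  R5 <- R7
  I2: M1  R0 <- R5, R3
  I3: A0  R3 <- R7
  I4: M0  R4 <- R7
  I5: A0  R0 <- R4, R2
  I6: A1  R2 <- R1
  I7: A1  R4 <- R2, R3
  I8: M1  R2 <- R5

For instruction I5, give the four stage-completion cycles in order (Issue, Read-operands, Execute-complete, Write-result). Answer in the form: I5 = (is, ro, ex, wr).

I5 = (16, 17, 18, 19)

[1] I1 dispatched to M0
[2] I1 operands ready; I2 dispatched to M1
[3] I3 dispatched to A0
[4] I3 operands ready
[5] I3 complete
[7] I1 complete
[8] R5←I1
[9] I2 operands ready; I4 dispatched to M0
[10] R3←I3; I4 operands ready
[14] I2 complete
[15] R0←I2; I4 complete
[16] R4←I4; I5 dispatched to A0
[17] I5 operands ready; I6 dispatched to A1
[18] I5 complete; I6 operands ready
[19] R0←I5
[20] I6 complete
[21] R2←I6
[22] I7 dispatched to A1
[23] I7 operands ready; I8 dispatched to M1
[24] I8 operands ready
[25] I7 complete
[26] R4←I7
[29] I8 complete
[30] R2←I8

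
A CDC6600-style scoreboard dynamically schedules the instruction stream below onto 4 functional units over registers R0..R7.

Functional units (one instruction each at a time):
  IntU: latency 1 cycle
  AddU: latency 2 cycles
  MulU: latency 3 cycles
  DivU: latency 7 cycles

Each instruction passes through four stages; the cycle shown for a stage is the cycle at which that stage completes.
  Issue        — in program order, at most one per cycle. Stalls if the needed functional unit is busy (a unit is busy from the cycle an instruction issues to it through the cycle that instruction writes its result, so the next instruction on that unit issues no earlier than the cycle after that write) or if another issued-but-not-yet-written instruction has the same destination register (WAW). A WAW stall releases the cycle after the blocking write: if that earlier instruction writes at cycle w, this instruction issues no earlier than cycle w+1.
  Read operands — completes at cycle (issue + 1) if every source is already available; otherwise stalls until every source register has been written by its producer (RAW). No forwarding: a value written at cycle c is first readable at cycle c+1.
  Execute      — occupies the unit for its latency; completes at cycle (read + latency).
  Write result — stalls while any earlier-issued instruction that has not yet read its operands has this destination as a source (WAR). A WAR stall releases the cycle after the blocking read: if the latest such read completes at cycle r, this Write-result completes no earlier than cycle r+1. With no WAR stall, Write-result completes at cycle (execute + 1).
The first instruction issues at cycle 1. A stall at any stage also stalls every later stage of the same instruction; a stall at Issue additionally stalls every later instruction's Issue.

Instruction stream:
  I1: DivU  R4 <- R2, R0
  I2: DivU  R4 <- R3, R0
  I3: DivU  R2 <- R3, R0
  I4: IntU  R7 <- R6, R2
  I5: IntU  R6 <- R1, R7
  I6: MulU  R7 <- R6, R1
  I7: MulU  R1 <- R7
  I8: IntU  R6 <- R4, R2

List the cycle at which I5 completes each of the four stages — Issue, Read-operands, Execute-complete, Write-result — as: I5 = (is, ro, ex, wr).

cycle 1: issue I1 (DivU)
cycle 2: I1 read-ops
cycle 9: I1 finished on DivU
cycle 10: I1→R4
cycle 11: issue I2 (DivU)
cycle 12: I2 read-ops
cycle 19: I2 finished on DivU
cycle 20: I2→R4
cycle 21: issue I3 (DivU)
cycle 22: I3 read-ops | issue I4 (IntU)
cycle 29: I3 finished on DivU
cycle 30: I3→R2
cycle 31: I4 read-ops
cycle 32: I4 finished on IntU
cycle 33: I4→R7
cycle 34: issue I5 (IntU)
cycle 35: I5 read-ops | issue I6 (MulU)
cycle 36: I5 finished on IntU
cycle 37: I5→R6
cycle 38: I6 read-ops
cycle 41: I6 finished on MulU
cycle 42: I6→R7
cycle 43: issue I7 (MulU)
cycle 44: I7 read-ops | issue I8 (IntU)
cycle 45: I8 read-ops
cycle 46: I8 finished on IntU
cycle 47: I7 finished on MulU | I8→R6
cycle 48: I7→R1

I5 = (34, 35, 36, 37)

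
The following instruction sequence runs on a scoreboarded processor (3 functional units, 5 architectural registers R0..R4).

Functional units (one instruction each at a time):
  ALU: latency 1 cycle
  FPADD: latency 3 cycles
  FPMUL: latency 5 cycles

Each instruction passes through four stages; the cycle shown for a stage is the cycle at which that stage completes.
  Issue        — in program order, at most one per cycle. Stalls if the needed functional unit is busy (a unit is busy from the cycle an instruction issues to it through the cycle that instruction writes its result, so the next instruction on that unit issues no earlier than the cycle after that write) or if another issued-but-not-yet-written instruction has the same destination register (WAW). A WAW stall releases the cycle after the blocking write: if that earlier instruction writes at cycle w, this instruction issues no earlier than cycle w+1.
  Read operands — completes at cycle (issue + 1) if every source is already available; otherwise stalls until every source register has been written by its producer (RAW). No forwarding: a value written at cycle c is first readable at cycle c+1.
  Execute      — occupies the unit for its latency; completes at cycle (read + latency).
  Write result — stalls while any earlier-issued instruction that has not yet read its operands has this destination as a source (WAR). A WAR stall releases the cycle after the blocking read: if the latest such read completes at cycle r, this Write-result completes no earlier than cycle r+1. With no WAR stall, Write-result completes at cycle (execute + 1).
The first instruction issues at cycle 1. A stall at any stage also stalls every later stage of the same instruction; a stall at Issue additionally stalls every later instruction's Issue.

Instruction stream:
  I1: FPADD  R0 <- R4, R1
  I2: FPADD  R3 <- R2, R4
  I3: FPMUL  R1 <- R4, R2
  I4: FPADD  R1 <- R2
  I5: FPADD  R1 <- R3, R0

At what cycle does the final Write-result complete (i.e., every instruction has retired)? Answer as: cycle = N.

cycle = 27

1) issue 1, read 2, done 5, write 6
2) issue 7, read 8, done 11, write 12  <struct: FPADD busy until I1 writes@6>
3) issue 8, read 9, done 14, write 15
4) issue 16, read 17, done 20, write 21  <WAW R1: wait I3 write@15>
5) issue 22, read 23, done 26, write 27  <struct: FPADD busy until I4 writes@21>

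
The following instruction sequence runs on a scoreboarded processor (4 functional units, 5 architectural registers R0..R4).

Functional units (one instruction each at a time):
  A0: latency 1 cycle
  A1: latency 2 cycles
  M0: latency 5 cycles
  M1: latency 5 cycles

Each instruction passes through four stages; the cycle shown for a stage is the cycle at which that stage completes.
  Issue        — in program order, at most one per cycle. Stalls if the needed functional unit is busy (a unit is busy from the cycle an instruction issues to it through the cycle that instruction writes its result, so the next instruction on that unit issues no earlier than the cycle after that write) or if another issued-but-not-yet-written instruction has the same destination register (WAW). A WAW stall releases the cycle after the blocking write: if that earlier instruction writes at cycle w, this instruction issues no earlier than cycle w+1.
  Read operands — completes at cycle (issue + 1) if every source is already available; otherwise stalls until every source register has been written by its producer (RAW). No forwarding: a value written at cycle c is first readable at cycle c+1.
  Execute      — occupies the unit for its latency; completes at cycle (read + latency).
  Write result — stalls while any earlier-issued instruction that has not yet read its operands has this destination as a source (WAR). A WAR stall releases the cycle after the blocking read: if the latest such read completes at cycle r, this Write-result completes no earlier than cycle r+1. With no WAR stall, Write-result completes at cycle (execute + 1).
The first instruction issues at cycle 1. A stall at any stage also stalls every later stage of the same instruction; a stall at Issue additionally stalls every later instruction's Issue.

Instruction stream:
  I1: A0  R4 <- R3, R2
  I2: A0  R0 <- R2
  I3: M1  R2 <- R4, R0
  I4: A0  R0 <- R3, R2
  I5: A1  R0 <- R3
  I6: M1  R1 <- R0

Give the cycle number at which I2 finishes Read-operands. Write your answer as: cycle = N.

t=1  I1 dispatched to A0
t=2  I1 operands ready
t=3  I1 complete
t=4  R4←I1
t=5  I2 dispatched to A0
t=6  I2 operands ready · I3 dispatched to M1
t=7  I2 complete
t=8  R0←I2
t=9  I3 operands ready · I4 dispatched to A0
t=14  I3 complete
t=15  R2←I3
t=16  I4 operands ready
t=17  I4 complete
t=18  R0←I4
t=19  I5 dispatched to A1
t=20  I5 operands ready · I6 dispatched to M1
t=22  I5 complete
t=23  R0←I5
t=24  I6 operands ready
t=29  I6 complete
t=30  R1←I6

cycle = 6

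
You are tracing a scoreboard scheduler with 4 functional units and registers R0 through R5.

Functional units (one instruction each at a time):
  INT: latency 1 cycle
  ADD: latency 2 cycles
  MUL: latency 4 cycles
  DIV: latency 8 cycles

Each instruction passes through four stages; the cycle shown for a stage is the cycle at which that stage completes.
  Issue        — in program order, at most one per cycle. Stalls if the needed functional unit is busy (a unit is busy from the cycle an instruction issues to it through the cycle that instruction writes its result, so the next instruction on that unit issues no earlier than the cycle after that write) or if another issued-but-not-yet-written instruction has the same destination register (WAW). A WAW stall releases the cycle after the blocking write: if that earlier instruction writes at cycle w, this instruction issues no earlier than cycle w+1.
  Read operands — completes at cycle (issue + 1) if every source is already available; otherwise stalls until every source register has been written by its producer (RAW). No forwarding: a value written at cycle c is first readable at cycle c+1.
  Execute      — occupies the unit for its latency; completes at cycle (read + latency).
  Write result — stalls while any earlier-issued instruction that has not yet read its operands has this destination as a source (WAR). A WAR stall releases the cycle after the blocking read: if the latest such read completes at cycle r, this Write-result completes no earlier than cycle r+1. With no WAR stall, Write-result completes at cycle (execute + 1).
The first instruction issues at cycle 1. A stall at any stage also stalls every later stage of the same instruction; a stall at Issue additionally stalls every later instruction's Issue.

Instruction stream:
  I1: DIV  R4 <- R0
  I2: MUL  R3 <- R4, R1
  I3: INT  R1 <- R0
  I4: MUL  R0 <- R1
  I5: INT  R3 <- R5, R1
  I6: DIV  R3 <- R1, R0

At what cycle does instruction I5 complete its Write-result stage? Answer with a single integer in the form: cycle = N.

cycle = 22

I1: IS=1 RO=2 EX=10 WR=11
I2: IS=2 RO=12 EX=16 WR=17  [RAW R4: wait I1 write@11]
I3: IS=3 RO=4 EX=5 WR=13  [WAR R1: wait I2 read@12]
I4: IS=18 RO=19 EX=23 WR=24  [struct: MUL busy until I2 writes@17]
I5: IS=19 RO=20 EX=21 WR=22
I6: IS=23 RO=25 EX=33 WR=34  [WAW R3: wait I5 write@22; RAW R0: wait I4 write@24]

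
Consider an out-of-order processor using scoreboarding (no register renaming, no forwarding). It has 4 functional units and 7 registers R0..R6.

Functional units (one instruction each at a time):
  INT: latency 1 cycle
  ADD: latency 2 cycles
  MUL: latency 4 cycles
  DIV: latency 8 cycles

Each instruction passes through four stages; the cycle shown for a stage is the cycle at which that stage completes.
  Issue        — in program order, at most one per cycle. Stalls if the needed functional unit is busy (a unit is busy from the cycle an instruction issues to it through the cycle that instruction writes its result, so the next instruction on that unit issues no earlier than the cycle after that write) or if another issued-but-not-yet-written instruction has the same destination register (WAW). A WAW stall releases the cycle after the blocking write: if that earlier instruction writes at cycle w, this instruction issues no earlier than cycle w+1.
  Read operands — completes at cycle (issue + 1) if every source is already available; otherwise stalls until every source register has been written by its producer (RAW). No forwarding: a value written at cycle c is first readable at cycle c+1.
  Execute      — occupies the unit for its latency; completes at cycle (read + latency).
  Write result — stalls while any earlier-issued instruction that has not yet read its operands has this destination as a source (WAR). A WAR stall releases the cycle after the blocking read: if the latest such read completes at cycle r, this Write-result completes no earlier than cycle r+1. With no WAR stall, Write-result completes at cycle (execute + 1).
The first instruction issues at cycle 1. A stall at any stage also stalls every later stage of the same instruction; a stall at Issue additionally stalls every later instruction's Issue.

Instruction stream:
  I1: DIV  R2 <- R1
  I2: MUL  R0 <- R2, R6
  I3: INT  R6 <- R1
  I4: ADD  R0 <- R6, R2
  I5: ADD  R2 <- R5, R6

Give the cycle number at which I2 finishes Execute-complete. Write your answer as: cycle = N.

cycle = 16

cycle 1: issue I1 (DIV)
cycle 2: I1 read-ops, issue I2 (MUL)
cycle 3: issue I3 (INT)
cycle 4: I3 read-ops
cycle 5: I3 finished on INT
cycle 10: I1 finished on DIV
cycle 11: I1→R2
cycle 12: I2 read-ops
cycle 13: I3→R6
cycle 16: I2 finished on MUL
cycle 17: I2→R0
cycle 18: issue I4 (ADD)
cycle 19: I4 read-ops
cycle 21: I4 finished on ADD
cycle 22: I4→R0
cycle 23: issue I5 (ADD)
cycle 24: I5 read-ops
cycle 26: I5 finished on ADD
cycle 27: I5→R2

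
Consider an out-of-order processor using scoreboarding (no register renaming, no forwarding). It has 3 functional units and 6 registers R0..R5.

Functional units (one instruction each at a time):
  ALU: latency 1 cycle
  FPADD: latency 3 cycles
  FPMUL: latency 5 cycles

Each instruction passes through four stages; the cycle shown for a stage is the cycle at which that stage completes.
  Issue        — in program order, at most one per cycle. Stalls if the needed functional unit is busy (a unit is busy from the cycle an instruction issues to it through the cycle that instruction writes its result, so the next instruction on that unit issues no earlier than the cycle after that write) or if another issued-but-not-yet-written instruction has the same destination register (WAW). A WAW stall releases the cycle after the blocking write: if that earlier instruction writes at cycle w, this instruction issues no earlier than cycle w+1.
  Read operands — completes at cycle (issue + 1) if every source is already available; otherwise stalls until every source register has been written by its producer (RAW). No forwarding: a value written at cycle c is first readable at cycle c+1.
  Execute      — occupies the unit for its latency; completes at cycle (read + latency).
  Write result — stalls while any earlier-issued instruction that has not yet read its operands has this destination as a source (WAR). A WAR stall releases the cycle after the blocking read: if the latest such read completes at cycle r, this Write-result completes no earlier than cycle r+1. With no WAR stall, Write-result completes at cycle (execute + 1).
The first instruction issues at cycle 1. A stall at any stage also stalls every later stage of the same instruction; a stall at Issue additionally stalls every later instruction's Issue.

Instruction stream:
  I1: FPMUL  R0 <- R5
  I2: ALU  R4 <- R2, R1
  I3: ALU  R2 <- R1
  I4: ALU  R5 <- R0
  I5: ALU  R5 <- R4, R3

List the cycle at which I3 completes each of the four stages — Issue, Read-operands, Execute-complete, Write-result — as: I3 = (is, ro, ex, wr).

cycle 1: I1→FPMUL
cycle 2: I1 RO; I2→ALU
cycle 3: I2 RO
cycle 4: I2 EX
cycle 5: I2 WR R4
cycle 6: I3→ALU
cycle 7: I1 EX; I3 RO
cycle 8: I1 WR R0; I3 EX
cycle 9: I3 WR R2
cycle 10: I4→ALU
cycle 11: I4 RO
cycle 12: I4 EX
cycle 13: I4 WR R5
cycle 14: I5→ALU
cycle 15: I5 RO
cycle 16: I5 EX
cycle 17: I5 WR R5

I3 = (6, 7, 8, 9)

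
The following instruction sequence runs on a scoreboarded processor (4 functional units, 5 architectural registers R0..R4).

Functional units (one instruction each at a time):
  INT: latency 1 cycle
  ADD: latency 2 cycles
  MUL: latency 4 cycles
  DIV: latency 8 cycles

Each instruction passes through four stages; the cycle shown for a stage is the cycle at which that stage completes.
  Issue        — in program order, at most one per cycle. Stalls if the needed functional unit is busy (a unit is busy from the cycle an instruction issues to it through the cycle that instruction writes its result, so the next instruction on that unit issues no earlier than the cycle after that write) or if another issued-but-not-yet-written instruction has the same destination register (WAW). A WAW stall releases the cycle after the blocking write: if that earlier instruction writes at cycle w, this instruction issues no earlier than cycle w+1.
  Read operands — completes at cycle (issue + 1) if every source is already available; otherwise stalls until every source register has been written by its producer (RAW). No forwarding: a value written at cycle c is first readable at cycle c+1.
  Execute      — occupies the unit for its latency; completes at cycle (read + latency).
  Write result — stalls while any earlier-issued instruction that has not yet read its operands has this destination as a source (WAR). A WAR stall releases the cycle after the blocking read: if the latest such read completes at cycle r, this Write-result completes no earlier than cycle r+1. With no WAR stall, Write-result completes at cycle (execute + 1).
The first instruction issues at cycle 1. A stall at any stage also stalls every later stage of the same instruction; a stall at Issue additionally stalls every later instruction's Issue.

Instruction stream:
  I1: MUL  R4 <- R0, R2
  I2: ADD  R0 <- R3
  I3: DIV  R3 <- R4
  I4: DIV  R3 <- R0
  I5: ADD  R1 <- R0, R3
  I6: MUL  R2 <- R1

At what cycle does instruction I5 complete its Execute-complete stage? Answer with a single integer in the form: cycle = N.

c1: issue I1 (MUL)
c2: I1 read-ops | issue I2 (ADD)
c3: I2 read-ops | issue I3 (DIV)
c5: I2 finished on ADD
c6: I1 finished on MUL | I2→R0
c7: I1→R4
c8: I3 read-ops
c16: I3 finished on DIV
c17: I3→R3
c18: issue I4 (DIV)
c19: I4 read-ops | issue I5 (ADD)
c20: issue I6 (MUL)
c27: I4 finished on DIV
c28: I4→R3
c29: I5 read-ops
c31: I5 finished on ADD
c32: I5→R1
c33: I6 read-ops
c37: I6 finished on MUL
c38: I6→R2

cycle = 31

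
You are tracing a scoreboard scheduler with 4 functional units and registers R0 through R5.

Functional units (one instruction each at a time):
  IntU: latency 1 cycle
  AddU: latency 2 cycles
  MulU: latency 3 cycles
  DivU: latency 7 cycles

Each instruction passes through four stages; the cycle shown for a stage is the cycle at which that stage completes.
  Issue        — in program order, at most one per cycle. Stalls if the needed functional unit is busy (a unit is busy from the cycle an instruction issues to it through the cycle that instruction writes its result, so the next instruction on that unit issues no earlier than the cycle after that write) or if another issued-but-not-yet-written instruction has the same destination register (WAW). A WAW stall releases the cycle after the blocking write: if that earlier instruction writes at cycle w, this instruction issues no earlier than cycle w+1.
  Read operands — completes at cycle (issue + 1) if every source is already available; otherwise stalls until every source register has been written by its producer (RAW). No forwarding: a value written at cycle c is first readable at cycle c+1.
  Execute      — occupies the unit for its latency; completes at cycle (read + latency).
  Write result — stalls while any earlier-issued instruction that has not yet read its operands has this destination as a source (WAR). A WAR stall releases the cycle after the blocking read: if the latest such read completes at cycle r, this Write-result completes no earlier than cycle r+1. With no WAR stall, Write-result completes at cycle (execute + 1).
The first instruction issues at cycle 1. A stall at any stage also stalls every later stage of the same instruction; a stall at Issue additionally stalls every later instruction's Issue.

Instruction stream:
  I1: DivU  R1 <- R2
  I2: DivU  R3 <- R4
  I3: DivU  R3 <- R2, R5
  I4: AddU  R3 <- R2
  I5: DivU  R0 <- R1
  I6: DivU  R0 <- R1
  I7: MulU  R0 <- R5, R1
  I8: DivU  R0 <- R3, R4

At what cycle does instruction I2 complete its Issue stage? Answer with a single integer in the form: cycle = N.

t=1  issue I1 (DivU)
t=2  I1 read-ops
t=9  I1 finished on DivU
t=10  I1→R1
t=11  issue I2 (DivU)
t=12  I2 read-ops
t=19  I2 finished on DivU
t=20  I2→R3
t=21  issue I3 (DivU)
t=22  I3 read-ops
t=29  I3 finished on DivU
t=30  I3→R3
t=31  issue I4 (AddU)
t=32  I4 read-ops | issue I5 (DivU)
t=33  I5 read-ops
t=34  I4 finished on AddU
t=35  I4→R3
t=40  I5 finished on DivU
t=41  I5→R0
t=42  issue I6 (DivU)
t=43  I6 read-ops
t=50  I6 finished on DivU
t=51  I6→R0
t=52  issue I7 (MulU)
t=53  I7 read-ops
t=56  I7 finished on MulU
t=57  I7→R0
t=58  issue I8 (DivU)
t=59  I8 read-ops
t=66  I8 finished on DivU
t=67  I8→R0

cycle = 11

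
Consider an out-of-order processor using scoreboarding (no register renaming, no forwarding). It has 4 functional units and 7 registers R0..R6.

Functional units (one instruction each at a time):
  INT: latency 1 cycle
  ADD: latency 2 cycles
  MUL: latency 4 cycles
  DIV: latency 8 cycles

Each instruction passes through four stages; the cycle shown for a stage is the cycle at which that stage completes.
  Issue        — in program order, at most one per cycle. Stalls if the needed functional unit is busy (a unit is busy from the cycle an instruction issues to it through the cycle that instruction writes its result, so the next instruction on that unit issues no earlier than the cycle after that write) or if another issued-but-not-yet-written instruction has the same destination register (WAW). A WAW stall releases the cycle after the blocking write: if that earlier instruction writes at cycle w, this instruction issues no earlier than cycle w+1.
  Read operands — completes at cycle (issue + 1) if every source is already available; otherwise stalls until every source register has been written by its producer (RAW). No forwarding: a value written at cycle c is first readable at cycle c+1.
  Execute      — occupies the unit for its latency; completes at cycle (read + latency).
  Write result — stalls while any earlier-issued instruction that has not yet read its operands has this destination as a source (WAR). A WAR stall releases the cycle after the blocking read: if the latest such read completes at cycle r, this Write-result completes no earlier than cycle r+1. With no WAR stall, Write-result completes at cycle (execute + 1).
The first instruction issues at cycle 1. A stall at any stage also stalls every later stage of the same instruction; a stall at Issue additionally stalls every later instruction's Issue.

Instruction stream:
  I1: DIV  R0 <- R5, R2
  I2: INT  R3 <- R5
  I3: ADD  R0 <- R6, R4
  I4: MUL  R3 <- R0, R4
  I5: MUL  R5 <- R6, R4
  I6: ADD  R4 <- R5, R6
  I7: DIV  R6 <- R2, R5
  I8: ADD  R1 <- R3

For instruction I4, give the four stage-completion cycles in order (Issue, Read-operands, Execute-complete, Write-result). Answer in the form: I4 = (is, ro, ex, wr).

[1] I1 issues→DIV
[2] I1 reads; I2 issues→INT
[3] I2 reads
[4] I2 exec-done
[5] I2 writes R3
[10] I1 exec-done
[11] I1 writes R0
[12] I3 issues→ADD
[13] I3 reads; I4 issues→MUL
[15] I3 exec-done
[16] I3 writes R0
[17] I4 reads
[21] I4 exec-done
[22] I4 writes R3
[23] I5 issues→MUL
[24] I5 reads; I6 issues→ADD
[25] I7 issues→DIV
[28] I5 exec-done
[29] I5 writes R5
[30] I6 reads; I7 reads
[32] I6 exec-done
[33] I6 writes R4
[34] I8 issues→ADD
[35] I8 reads
[37] I8 exec-done
[38] I7 exec-done; I8 writes R1
[39] I7 writes R6

I4 = (13, 17, 21, 22)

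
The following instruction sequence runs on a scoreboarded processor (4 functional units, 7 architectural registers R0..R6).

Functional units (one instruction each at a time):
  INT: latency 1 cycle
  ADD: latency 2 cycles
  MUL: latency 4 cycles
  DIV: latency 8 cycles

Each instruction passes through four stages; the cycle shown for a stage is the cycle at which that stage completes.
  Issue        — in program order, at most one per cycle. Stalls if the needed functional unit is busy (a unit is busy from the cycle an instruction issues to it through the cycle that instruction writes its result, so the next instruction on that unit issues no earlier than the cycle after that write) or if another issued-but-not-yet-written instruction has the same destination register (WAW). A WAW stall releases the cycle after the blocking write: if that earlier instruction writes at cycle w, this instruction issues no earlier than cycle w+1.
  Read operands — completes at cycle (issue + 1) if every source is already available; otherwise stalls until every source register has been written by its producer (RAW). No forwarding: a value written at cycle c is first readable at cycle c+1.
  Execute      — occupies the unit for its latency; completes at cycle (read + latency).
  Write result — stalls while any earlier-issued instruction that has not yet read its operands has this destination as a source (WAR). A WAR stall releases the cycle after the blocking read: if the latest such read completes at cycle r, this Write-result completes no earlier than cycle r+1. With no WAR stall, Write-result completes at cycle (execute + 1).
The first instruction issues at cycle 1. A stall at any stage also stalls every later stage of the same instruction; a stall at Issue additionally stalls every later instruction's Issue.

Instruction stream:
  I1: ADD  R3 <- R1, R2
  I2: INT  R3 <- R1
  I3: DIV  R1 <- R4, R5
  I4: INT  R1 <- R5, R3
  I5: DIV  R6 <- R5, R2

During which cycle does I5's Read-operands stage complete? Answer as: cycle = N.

cycle = 20

t=1  I1 issues→ADD
t=2  I1 reads
t=4  I1 exec-done
t=5  I1 writes R3
t=6  I2 issues→INT
t=7  I2 reads; I3 issues→DIV
t=8  I2 exec-done; I3 reads
t=9  I2 writes R3
t=16  I3 exec-done
t=17  I3 writes R1
t=18  I4 issues→INT
t=19  I4 reads; I5 issues→DIV
t=20  I4 exec-done; I5 reads
t=21  I4 writes R1
t=28  I5 exec-done
t=29  I5 writes R6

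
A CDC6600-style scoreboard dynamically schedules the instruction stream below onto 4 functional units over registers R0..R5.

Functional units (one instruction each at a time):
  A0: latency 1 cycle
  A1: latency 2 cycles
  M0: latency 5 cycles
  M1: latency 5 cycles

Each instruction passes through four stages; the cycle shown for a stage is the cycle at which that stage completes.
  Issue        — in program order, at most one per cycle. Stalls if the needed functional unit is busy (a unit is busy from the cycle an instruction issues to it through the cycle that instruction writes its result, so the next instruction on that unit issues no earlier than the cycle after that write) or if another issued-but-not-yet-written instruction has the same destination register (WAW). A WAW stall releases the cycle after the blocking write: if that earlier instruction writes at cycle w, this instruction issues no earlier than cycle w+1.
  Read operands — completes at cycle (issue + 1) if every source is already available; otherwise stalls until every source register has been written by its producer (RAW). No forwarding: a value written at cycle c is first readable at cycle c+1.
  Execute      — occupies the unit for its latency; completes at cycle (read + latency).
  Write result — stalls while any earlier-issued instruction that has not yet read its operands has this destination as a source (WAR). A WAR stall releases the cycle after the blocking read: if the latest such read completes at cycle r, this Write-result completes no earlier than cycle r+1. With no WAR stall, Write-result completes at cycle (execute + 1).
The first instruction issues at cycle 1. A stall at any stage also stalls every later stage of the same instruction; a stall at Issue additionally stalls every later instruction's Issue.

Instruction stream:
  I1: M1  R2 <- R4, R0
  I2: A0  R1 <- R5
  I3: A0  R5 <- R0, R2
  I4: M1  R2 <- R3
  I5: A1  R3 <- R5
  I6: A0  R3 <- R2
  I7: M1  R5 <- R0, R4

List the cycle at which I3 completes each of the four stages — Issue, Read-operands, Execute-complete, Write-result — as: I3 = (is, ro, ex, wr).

c1: issue I1 (M1)
c2: I1 read-ops · issue I2 (A0)
c3: I2 read-ops
c4: I2 finished on A0
c5: I2→R1
c6: issue I3 (A0)
c7: I1 finished on M1
c8: I1→R2
c9: I3 read-ops · issue I4 (M1)
c10: I3 finished on A0 · I4 read-ops · issue I5 (A1)
c11: I3→R5
c12: I5 read-ops
c14: I5 finished on A1
c15: I4 finished on M1 · I5→R3
c16: I4→R2 · issue I6 (A0)
c17: I6 read-ops · issue I7 (M1)
c18: I6 finished on A0 · I7 read-ops
c19: I6→R3
c23: I7 finished on M1
c24: I7→R5

I3 = (6, 9, 10, 11)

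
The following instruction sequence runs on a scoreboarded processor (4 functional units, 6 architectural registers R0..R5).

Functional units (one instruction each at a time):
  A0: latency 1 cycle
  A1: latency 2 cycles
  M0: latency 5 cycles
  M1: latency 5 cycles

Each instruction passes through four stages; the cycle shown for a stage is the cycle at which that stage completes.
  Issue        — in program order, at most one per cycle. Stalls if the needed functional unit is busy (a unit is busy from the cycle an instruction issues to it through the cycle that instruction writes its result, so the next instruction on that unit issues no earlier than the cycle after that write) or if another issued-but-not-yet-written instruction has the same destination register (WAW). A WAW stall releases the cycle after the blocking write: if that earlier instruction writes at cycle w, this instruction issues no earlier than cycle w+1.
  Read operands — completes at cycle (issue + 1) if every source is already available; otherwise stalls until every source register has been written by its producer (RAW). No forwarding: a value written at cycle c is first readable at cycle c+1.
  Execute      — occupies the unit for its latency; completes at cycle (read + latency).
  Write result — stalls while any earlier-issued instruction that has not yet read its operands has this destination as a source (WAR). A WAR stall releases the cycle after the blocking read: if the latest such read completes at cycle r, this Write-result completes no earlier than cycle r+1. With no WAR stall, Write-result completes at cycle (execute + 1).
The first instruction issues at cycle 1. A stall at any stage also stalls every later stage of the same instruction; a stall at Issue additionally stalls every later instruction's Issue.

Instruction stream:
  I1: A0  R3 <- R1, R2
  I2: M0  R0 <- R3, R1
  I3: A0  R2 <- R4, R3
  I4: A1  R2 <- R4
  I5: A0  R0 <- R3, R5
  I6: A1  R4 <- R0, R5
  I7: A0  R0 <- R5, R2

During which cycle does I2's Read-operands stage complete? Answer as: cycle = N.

cycle = 5

I1 -> (1, 2, 3, 4)
I2 -> (2, 5, 10, 11)  // RAW R3: wait I1 write@4
I3 -> (5, 6, 7, 8)  // struct: A0 busy until I1 writes@4
I4 -> (9, 10, 12, 13)  // WAW R2: wait I3 write@8
I5 -> (12, 13, 14, 15)  // WAW R0: wait I2 write@11
I6 -> (14, 16, 18, 19)  // struct: A1 busy until I4 writes@13, RAW R0: wait I5 write@15
I7 -> (16, 17, 18, 19)  // struct: A0 busy until I5 writes@15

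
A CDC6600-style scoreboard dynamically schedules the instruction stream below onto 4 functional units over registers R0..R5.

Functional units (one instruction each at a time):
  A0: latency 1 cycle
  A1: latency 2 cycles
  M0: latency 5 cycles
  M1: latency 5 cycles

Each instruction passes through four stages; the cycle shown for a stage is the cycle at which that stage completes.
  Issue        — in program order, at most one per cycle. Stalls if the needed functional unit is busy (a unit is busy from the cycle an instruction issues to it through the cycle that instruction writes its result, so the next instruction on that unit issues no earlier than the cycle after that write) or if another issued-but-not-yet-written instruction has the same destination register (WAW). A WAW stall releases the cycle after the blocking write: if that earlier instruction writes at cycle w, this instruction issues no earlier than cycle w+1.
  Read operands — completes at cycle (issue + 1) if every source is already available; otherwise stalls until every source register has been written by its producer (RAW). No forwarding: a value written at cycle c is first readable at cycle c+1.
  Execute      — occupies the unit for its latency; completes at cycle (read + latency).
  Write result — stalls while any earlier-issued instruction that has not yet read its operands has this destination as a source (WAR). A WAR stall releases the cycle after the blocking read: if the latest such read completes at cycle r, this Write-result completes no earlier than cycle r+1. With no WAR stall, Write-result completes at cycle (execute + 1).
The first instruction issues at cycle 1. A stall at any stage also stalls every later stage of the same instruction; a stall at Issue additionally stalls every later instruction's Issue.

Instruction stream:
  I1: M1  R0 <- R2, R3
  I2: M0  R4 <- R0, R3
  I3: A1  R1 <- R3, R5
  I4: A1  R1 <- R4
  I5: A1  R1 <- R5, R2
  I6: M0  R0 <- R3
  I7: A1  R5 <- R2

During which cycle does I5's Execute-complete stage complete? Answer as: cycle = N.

cycle = 23

  I1 | 1 | 2 | 7 | 8
  I2 | 2 | 9 | 14 | 15   RAW R0: wait I1 write@8
  I3 | 3 | 4 | 6 | 7
  I4 | 8 | 16 | 18 | 19   struct: A1 busy until I3 writes@7 · RAW R4: wait I2 write@15
  I5 | 20 | 21 | 23 | 24   struct: A1 busy until I4 writes@19
  I6 | 21 | 22 | 27 | 28
  I7 | 25 | 26 | 28 | 29   struct: A1 busy until I5 writes@24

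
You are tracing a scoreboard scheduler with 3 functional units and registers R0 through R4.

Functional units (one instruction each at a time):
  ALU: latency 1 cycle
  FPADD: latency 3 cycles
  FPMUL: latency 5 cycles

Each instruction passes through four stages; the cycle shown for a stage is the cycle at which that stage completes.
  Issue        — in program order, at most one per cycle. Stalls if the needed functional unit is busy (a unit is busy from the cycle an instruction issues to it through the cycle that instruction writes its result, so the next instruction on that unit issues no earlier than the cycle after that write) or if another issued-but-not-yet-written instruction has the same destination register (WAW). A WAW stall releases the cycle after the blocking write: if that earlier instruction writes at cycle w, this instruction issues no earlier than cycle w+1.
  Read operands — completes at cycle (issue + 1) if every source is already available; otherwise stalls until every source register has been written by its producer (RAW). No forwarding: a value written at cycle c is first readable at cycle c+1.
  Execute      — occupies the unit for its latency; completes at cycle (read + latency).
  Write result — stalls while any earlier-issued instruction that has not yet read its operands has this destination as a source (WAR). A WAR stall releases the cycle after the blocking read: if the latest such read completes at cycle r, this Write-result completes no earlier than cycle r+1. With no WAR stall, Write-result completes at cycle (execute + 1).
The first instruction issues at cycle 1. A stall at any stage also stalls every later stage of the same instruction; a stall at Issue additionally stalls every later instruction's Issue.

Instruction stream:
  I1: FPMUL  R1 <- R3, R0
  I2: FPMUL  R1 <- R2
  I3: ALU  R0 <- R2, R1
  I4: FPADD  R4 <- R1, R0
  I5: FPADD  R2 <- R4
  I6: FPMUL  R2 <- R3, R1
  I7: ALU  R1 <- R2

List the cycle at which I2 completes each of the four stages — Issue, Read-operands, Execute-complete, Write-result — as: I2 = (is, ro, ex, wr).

t=1  I1 issues→FPMUL
t=2  I1 reads
t=7  I1 exec-done
t=8  I1 writes R1
t=9  I2 issues→FPMUL
t=10  I2 reads | I3 issues→ALU
t=11  I4 issues→FPADD
t=15  I2 exec-done
t=16  I2 writes R1
t=17  I3 reads
t=18  I3 exec-done
t=19  I3 writes R0
t=20  I4 reads
t=23  I4 exec-done
t=24  I4 writes R4
t=25  I5 issues→FPADD
t=26  I5 reads
t=29  I5 exec-done
t=30  I5 writes R2
t=31  I6 issues→FPMUL
t=32  I6 reads | I7 issues→ALU
t=37  I6 exec-done
t=38  I6 writes R2
t=39  I7 reads
t=40  I7 exec-done
t=41  I7 writes R1

I2 = (9, 10, 15, 16)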